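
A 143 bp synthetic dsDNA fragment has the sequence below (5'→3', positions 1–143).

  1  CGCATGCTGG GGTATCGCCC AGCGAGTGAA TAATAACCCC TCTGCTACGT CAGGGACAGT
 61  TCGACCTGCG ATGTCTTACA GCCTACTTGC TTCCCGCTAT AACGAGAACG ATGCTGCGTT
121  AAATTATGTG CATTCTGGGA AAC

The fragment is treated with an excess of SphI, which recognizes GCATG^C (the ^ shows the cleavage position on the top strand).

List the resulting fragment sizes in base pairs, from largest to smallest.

137, 6 bp

The SphI site (GCATGC) starts at position 2.
SphI cuts after base 5 of each site (before the last base), so after position 6.
Linear molecule, 1 cut → 2 fragments:
  1–6 → 6 bp
  7–143 → 137 bp
Sorted largest to smallest: 137, 6 bp.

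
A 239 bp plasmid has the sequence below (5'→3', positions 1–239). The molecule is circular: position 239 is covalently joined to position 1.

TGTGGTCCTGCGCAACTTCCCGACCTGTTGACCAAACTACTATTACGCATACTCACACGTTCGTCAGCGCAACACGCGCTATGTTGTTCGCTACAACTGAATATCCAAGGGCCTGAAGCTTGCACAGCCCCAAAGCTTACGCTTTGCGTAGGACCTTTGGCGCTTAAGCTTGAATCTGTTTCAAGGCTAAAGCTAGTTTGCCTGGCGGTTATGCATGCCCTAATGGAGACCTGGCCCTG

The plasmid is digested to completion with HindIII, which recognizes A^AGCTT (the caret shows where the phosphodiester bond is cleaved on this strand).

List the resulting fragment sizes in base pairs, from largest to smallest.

HindIII sites (AAGCTT) start at positions 116, 133, 166.
HindIII cuts after the first base of each site, so after positions 116, 133, 166.
Circular molecule, 3 cuts → 3 fragments:
  117–133 → 17 bp
  134–166 → 33 bp
  167–239 then 1–116 → 73 + 116 = 189 bp
Sorted largest to smallest: 189, 33, 17 bp.

189, 33, 17 bp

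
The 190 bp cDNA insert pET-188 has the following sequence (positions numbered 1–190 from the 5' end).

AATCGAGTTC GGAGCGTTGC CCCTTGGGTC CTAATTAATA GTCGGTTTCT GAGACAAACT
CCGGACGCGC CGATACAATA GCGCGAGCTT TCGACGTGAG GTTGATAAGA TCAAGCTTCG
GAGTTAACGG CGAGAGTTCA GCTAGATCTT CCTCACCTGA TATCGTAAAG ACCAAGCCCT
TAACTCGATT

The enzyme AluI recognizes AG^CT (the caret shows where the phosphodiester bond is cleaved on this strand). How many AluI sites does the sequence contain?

AGCT occurs starting at positions 86, 114, 140.
AluI cuts at 3 sites.

3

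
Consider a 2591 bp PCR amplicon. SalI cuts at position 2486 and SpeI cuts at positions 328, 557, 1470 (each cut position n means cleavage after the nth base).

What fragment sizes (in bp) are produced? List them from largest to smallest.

Combined cut positions (sorted): 328, 557, 1470, 2486.
Linear molecule, 4 cuts → 5 fragments:
  328 − 0 = 328 bp
  557 − 328 = 229 bp
  1470 − 557 = 913 bp
  2486 − 1470 = 1016 bp
  2591 − 2486 = 105 bp
Sorted largest to smallest: 1016, 913, 328, 229, 105 bp.

1016, 913, 328, 229, 105 bp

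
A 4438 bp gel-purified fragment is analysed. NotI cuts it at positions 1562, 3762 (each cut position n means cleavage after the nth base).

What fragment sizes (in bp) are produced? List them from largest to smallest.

Linear molecule, 2 cuts → 3 fragments:
  1562 − 0 = 1562 bp
  3762 − 1562 = 2200 bp
  4438 − 3762 = 676 bp
Sorted largest to smallest: 2200, 1562, 676 bp.

2200, 1562, 676 bp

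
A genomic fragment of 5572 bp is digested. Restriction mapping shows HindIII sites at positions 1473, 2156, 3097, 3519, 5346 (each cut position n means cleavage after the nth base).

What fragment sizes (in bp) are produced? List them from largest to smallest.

Linear molecule, 5 cuts → 6 fragments:
  1473 − 0 = 1473 bp
  2156 − 1473 = 683 bp
  3097 − 2156 = 941 bp
  3519 − 3097 = 422 bp
  5346 − 3519 = 1827 bp
  5572 − 5346 = 226 bp
Sorted largest to smallest: 1827, 1473, 941, 683, 422, 226 bp.

1827, 1473, 941, 683, 422, 226 bp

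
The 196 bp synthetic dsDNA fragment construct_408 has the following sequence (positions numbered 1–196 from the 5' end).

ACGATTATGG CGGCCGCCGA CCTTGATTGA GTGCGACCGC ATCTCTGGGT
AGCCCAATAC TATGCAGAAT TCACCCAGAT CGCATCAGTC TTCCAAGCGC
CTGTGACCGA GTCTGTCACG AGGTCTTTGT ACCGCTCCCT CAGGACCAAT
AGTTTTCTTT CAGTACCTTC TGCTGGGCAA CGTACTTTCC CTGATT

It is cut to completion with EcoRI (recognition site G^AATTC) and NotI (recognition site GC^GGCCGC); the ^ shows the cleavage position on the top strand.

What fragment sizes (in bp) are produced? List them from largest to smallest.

129, 56, 11 bp

The EcoRI site (GAATTC) starts at position 67.
EcoRI cuts after the first base of each site, so after position 67.
The NotI site (GCGGCCGC) starts at position 10.
NotI cuts after base 2 of each site, so after position 11.
Combined cut positions: 11, 67.
Linear molecule, 2 cuts → 3 fragments:
  1–11 → 11 bp
  12–67 → 56 bp
  68–196 → 129 bp
Sorted largest to smallest: 129, 56, 11 bp.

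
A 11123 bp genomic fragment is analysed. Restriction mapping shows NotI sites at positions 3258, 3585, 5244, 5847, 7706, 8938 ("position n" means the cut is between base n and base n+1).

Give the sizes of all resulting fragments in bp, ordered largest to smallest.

3258, 2185, 1859, 1659, 1232, 603, 327 bp

Linear molecule, 6 cuts → 7 fragments:
  3258 − 0 = 3258 bp
  3585 − 3258 = 327 bp
  5244 − 3585 = 1659 bp
  5847 − 5244 = 603 bp
  7706 − 5847 = 1859 bp
  8938 − 7706 = 1232 bp
  11123 − 8938 = 2185 bp
Sorted largest to smallest: 3258, 2185, 1859, 1659, 1232, 603, 327 bp.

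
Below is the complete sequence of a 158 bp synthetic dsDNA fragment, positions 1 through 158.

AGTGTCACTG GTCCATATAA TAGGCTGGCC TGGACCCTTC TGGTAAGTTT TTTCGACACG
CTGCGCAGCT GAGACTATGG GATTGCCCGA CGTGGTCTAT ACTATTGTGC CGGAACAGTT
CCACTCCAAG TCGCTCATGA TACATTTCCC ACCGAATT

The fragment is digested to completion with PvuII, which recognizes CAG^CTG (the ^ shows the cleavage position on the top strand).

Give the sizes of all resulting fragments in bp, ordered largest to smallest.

90, 68 bp

The PvuII site (CAGCTG) starts at position 66.
PvuII cuts after base 3 of each site, so after position 68.
Linear molecule, 1 cut → 2 fragments:
  1–68 → 68 bp
  69–158 → 90 bp
Sorted largest to smallest: 90, 68 bp.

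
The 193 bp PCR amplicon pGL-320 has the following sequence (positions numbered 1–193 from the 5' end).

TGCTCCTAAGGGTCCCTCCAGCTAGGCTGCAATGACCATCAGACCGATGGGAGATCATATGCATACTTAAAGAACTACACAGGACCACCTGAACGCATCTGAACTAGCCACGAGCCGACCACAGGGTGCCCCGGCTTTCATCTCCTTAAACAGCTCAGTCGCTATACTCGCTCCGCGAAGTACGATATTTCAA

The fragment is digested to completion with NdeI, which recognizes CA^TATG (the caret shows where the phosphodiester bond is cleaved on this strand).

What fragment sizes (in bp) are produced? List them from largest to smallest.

The NdeI site (CATATG) starts at position 56.
NdeI cuts after base 2 of each site, so after position 57.
Linear molecule, 1 cut → 2 fragments:
  1–57 → 57 bp
  58–193 → 136 bp
Sorted largest to smallest: 136, 57 bp.

136, 57 bp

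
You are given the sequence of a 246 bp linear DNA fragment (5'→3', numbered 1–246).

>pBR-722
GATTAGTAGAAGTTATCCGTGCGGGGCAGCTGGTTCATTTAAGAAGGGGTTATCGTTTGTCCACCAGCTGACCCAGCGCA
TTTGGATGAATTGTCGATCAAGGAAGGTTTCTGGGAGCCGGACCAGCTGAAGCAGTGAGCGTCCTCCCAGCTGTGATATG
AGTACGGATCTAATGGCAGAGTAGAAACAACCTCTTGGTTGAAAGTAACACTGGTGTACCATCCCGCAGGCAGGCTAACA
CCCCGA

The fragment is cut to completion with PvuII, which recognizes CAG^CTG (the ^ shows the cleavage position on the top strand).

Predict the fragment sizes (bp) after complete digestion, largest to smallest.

PvuII sites (CAGCTG) start at positions 27, 65, 124, 148.
PvuII cuts after base 3 of each site, so after positions 29, 67, 126, 150.
Linear molecule, 4 cuts → 5 fragments:
  1–29 → 29 bp
  30–67 → 38 bp
  68–126 → 59 bp
  127–150 → 24 bp
  151–246 → 96 bp
Sorted largest to smallest: 96, 59, 38, 29, 24 bp.

96, 59, 38, 29, 24 bp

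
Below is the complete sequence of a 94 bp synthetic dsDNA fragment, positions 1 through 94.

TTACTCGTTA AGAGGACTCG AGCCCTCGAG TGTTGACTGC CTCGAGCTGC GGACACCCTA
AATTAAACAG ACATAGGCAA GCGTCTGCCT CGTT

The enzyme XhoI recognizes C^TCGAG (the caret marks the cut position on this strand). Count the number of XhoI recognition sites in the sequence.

CTCGAG occurs starting at positions 17, 25, 41.
XhoI cuts at 3 sites.

3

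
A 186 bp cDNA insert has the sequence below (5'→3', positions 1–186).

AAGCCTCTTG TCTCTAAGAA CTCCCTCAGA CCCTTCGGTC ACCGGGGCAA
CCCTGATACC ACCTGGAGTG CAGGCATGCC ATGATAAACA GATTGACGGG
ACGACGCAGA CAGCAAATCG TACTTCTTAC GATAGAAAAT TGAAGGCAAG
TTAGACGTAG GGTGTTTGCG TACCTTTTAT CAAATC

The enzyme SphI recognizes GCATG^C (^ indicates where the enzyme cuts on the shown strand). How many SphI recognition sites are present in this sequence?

1

GCATGC occurs starting at position 74.
SphI cuts at 1 site.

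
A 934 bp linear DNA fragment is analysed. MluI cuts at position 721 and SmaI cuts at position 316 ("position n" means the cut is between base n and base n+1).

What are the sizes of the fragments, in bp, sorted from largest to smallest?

Combined cut positions (sorted): 316, 721.
Linear molecule, 2 cuts → 3 fragments:
  316 − 0 = 316 bp
  721 − 316 = 405 bp
  934 − 721 = 213 bp
Sorted largest to smallest: 405, 316, 213 bp.

405, 316, 213 bp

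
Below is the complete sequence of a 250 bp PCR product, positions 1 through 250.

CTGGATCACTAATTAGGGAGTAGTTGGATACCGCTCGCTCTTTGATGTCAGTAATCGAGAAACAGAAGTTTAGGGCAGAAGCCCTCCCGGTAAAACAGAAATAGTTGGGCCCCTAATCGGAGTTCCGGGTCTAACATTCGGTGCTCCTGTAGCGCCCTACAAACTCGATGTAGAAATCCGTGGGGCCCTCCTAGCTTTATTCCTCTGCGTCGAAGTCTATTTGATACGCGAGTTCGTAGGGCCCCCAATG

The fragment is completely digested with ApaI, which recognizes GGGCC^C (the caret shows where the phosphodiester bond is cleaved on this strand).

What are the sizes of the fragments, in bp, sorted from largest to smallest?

ApaI sites (GGGCCC) start at positions 107, 183, 239.
ApaI cuts after base 5 of each site (before the last base), so after positions 111, 187, 243.
Linear molecule, 3 cuts → 4 fragments:
  1–111 → 111 bp
  112–187 → 76 bp
  188–243 → 56 bp
  244–250 → 7 bp
Sorted largest to smallest: 111, 76, 56, 7 bp.

111, 76, 56, 7 bp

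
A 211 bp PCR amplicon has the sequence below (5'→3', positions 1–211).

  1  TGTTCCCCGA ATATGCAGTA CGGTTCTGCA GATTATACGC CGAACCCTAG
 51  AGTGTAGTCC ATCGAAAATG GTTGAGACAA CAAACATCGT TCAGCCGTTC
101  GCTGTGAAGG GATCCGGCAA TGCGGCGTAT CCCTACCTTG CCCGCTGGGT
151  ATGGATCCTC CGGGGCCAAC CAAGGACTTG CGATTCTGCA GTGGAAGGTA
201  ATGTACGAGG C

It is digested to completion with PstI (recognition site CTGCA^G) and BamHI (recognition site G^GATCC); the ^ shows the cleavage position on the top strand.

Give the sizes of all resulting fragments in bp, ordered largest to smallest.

PstI sites (CTGCAG) start at positions 26, 186.
PstI cuts after base 5 of each site (before the last base), so after positions 30, 190.
BamHI sites (GGATCC) start at positions 110, 153.
BamHI cuts after the first base of each site, so after positions 110, 153.
Combined cut positions: 30, 110, 153, 190.
Linear molecule, 4 cuts → 5 fragments:
  1–30 → 30 bp
  31–110 → 80 bp
  111–153 → 43 bp
  154–190 → 37 bp
  191–211 → 21 bp
Sorted largest to smallest: 80, 43, 37, 30, 21 bp.

80, 43, 37, 30, 21 bp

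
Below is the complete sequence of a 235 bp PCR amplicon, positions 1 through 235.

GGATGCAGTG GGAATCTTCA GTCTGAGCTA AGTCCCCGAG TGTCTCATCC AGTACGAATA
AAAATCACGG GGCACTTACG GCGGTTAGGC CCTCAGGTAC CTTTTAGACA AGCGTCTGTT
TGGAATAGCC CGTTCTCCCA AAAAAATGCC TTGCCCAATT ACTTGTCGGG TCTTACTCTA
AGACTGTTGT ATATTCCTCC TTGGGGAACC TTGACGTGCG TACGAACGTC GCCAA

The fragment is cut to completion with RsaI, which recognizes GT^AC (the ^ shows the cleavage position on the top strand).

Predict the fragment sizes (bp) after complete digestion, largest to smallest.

RsaI sites (GTAC) start at positions 52, 97, 220.
RsaI cuts after base 2 of each site, so after positions 53, 98, 221.
Linear molecule, 3 cuts → 4 fragments:
  1–53 → 53 bp
  54–98 → 45 bp
  99–221 → 123 bp
  222–235 → 14 bp
Sorted largest to smallest: 123, 53, 45, 14 bp.

123, 53, 45, 14 bp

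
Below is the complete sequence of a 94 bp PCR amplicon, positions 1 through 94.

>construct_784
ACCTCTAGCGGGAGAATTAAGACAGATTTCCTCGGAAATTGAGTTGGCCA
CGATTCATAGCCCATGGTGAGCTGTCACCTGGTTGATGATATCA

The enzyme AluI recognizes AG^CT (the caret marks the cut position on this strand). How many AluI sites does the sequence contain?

AGCT occurs starting at position 70.
AluI cuts at 1 site.

1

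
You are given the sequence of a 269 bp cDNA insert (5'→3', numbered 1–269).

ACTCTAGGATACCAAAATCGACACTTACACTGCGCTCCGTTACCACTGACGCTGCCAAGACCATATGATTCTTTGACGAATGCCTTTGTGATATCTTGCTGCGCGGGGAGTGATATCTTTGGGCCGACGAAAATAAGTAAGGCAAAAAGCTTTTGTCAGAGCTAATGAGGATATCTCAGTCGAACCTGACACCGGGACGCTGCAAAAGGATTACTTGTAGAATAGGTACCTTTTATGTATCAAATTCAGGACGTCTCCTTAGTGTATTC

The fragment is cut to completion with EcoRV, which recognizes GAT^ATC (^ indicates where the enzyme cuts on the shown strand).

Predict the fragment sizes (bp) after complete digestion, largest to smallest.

97, 92, 58, 22 bp

EcoRV sites (GATATC) start at positions 90, 112, 170.
EcoRV cuts after base 3 of each site, so after positions 92, 114, 172.
Linear molecule, 3 cuts → 4 fragments:
  1–92 → 92 bp
  93–114 → 22 bp
  115–172 → 58 bp
  173–269 → 97 bp
Sorted largest to smallest: 97, 92, 58, 22 bp.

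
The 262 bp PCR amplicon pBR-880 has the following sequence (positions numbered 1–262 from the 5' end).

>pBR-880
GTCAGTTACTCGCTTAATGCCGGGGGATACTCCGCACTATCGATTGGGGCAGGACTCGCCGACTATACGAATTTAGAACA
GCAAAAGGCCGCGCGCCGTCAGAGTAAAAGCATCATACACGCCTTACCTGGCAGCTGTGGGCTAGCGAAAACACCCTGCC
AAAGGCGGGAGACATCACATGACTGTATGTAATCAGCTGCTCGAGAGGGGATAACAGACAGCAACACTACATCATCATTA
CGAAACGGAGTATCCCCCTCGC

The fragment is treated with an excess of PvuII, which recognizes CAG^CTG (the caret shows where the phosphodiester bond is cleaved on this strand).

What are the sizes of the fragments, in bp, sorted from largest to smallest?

134, 66, 62 bp

PvuII sites (CAGCTG) start at positions 132, 194.
PvuII cuts after base 3 of each site, so after positions 134, 196.
Linear molecule, 2 cuts → 3 fragments:
  1–134 → 134 bp
  135–196 → 62 bp
  197–262 → 66 bp
Sorted largest to smallest: 134, 66, 62 bp.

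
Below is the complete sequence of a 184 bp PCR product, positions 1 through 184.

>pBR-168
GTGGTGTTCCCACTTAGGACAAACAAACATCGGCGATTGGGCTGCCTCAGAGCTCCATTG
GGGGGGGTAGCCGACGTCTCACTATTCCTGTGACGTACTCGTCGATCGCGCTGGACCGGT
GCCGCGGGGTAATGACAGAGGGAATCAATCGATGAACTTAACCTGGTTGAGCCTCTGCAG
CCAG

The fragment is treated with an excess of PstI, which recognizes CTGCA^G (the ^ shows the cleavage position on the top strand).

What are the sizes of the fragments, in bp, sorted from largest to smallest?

179, 5 bp

The PstI site (CTGCAG) starts at position 175.
PstI cuts after base 5 of each site (before the last base), so after position 179.
Linear molecule, 1 cut → 2 fragments:
  1–179 → 179 bp
  180–184 → 5 bp
Sorted largest to smallest: 179, 5 bp.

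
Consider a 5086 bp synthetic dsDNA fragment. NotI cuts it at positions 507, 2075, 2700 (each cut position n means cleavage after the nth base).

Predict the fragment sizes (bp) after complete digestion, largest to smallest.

2386, 1568, 625, 507 bp

Linear molecule, 3 cuts → 4 fragments:
  507 − 0 = 507 bp
  2075 − 507 = 1568 bp
  2700 − 2075 = 625 bp
  5086 − 2700 = 2386 bp
Sorted largest to smallest: 2386, 1568, 625, 507 bp.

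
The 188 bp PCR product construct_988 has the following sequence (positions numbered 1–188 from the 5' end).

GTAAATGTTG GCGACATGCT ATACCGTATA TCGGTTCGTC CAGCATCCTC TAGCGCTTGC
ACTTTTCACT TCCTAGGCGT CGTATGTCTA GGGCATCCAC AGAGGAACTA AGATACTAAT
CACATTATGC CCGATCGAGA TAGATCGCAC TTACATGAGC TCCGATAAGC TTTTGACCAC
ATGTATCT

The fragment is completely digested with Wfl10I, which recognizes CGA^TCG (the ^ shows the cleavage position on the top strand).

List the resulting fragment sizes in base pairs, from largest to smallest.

134, 54 bp

The Wfl10I site (CGATCG) starts at position 132.
Wfl10I cuts after base 3 of each site, so after position 134.
Linear molecule, 1 cut → 2 fragments:
  1–134 → 134 bp
  135–188 → 54 bp
Sorted largest to smallest: 134, 54 bp.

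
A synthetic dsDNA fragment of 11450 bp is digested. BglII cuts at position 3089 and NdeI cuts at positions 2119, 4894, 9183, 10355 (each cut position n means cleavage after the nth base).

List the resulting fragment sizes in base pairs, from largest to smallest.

Combined cut positions (sorted): 2119, 3089, 4894, 9183, 10355.
Linear molecule, 5 cuts → 6 fragments:
  2119 − 0 = 2119 bp
  3089 − 2119 = 970 bp
  4894 − 3089 = 1805 bp
  9183 − 4894 = 4289 bp
  10355 − 9183 = 1172 bp
  11450 − 10355 = 1095 bp
Sorted largest to smallest: 4289, 2119, 1805, 1172, 1095, 970 bp.

4289, 2119, 1805, 1172, 1095, 970 bp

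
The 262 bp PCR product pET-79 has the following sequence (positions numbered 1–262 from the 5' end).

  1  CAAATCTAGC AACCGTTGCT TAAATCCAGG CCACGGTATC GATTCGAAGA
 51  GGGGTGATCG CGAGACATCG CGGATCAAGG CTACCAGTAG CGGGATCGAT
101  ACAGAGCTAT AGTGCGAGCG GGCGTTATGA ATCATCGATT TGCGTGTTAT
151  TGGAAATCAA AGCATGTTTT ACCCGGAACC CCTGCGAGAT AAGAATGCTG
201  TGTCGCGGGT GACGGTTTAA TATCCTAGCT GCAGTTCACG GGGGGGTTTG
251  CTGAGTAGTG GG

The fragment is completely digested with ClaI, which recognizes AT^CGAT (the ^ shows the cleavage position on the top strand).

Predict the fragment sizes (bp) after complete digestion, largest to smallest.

ClaI sites (ATCGAT) start at positions 38, 95, 134.
ClaI cuts after base 2 of each site, so after positions 39, 96, 135.
Linear molecule, 3 cuts → 4 fragments:
  1–39 → 39 bp
  40–96 → 57 bp
  97–135 → 39 bp
  136–262 → 127 bp
Sorted largest to smallest: 127, 57, 39, 39 bp.

127, 57, 39, 39 bp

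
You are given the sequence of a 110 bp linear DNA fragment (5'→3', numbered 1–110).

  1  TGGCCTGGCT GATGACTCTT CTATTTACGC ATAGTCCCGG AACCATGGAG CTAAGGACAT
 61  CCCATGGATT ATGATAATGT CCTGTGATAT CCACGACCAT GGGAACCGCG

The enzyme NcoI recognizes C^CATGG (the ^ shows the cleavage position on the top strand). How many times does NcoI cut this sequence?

3

CCATGG occurs starting at positions 43, 62, 97.
NcoI cuts at 3 sites.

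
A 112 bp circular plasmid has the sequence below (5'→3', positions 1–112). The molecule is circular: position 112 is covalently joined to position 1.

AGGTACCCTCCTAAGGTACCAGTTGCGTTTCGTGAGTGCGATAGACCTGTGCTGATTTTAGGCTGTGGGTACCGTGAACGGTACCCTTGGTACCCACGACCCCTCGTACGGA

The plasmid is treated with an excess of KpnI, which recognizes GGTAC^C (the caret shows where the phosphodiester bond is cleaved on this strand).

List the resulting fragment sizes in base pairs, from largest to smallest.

53, 25, 13, 12, 9 bp

KpnI sites (GGTACC) start at positions 2, 15, 68, 80, 89.
KpnI cuts after base 5 of each site (before the last base), so after positions 6, 19, 72, 84, 93.
Circular molecule, 5 cuts → 5 fragments:
  7–19 → 13 bp
  20–72 → 53 bp
  73–84 → 12 bp
  85–93 → 9 bp
  94–112 then 1–6 → 19 + 6 = 25 bp
Sorted largest to smallest: 53, 25, 13, 12, 9 bp.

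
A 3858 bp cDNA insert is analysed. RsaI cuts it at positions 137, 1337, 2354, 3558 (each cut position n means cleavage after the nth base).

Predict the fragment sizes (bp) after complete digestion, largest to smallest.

Linear molecule, 4 cuts → 5 fragments:
  137 − 0 = 137 bp
  1337 − 137 = 1200 bp
  2354 − 1337 = 1017 bp
  3558 − 2354 = 1204 bp
  3858 − 3558 = 300 bp
Sorted largest to smallest: 1204, 1200, 1017, 300, 137 bp.

1204, 1200, 1017, 300, 137 bp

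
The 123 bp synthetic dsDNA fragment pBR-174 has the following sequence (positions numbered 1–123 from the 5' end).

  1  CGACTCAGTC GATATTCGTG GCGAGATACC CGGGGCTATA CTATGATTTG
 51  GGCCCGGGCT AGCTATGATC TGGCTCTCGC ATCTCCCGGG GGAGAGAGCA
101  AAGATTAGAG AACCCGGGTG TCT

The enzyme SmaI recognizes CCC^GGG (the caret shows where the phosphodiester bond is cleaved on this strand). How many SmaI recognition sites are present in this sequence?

4

CCCGGG occurs starting at positions 29, 53, 85, 113.
SmaI cuts at 4 sites.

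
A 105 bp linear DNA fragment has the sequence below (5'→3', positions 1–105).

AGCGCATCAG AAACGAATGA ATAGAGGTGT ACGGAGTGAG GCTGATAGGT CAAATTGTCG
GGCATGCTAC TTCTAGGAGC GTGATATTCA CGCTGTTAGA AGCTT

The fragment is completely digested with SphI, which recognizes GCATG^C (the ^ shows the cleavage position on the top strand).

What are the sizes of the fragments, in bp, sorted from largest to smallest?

The SphI site (GCATGC) starts at position 62.
SphI cuts after base 5 of each site (before the last base), so after position 66.
Linear molecule, 1 cut → 2 fragments:
  1–66 → 66 bp
  67–105 → 39 bp
Sorted largest to smallest: 66, 39 bp.

66, 39 bp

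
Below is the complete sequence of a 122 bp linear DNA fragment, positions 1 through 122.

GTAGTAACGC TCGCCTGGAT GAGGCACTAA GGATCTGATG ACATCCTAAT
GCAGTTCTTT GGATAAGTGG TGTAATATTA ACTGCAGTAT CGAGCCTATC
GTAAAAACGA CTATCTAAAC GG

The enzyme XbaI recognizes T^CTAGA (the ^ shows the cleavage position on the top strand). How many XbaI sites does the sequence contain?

No occurrence of TCTAGA is present in the sequence.
XbaI does not cut: 0 sites.

0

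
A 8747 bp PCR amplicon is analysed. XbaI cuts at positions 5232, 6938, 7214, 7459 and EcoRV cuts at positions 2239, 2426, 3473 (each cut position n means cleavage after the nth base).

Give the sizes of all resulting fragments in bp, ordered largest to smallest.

2239, 1759, 1706, 1288, 1047, 276, 245, 187 bp

Combined cut positions (sorted): 2239, 2426, 3473, 5232, 6938, 7214, 7459.
Linear molecule, 7 cuts → 8 fragments:
  2239 − 0 = 2239 bp
  2426 − 2239 = 187 bp
  3473 − 2426 = 1047 bp
  5232 − 3473 = 1759 bp
  6938 − 5232 = 1706 bp
  7214 − 6938 = 276 bp
  7459 − 7214 = 245 bp
  8747 − 7459 = 1288 bp
Sorted largest to smallest: 2239, 1759, 1706, 1288, 1047, 276, 245, 187 bp.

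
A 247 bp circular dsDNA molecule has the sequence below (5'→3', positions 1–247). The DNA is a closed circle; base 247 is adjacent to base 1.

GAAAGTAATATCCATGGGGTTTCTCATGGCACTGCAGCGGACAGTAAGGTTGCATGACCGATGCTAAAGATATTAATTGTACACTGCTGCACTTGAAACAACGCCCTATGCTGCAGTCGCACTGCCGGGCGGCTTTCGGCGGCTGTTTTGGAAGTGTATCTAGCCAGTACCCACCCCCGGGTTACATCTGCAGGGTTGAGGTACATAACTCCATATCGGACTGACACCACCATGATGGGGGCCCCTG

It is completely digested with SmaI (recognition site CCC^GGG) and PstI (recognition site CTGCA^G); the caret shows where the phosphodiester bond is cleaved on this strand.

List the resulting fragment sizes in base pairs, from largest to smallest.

91, 79, 63, 14 bp

The SmaI site (CCCGGG) starts at position 176.
SmaI cuts after base 3 of each site, so after position 178.
PstI sites (CTGCAG) start at positions 32, 111, 188.
PstI cuts after base 5 of each site (before the last base), so after positions 36, 115, 192.
Combined cut positions: 36, 115, 178, 192.
Circular molecule, 4 cuts → 4 fragments:
  37–115 → 79 bp
  116–178 → 63 bp
  179–192 → 14 bp
  193–247 then 1–36 → 55 + 36 = 91 bp
Sorted largest to smallest: 91, 79, 63, 14 bp.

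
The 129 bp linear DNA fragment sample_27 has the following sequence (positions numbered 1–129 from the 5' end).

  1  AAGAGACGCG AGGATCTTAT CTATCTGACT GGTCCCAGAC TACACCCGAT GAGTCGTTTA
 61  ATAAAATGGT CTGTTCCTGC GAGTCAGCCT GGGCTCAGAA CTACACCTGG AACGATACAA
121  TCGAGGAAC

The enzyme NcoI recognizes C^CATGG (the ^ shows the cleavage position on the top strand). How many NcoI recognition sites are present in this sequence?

0

No occurrence of CCATGG is present in the sequence.
NcoI does not cut: 0 sites.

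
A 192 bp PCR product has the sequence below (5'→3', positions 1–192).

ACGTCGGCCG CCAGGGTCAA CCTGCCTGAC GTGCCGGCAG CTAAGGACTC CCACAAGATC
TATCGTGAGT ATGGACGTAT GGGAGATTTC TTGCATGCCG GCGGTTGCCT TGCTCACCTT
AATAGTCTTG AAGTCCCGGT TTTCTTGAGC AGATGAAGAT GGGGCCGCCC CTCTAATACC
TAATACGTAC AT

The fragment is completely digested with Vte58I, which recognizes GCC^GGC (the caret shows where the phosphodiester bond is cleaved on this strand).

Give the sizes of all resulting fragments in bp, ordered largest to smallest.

Vte58I sites (GCCGGC) start at positions 33, 97.
Vte58I cuts after base 3 of each site, so after positions 35, 99.
Linear molecule, 2 cuts → 3 fragments:
  1–35 → 35 bp
  36–99 → 64 bp
  100–192 → 93 bp
Sorted largest to smallest: 93, 64, 35 bp.

93, 64, 35 bp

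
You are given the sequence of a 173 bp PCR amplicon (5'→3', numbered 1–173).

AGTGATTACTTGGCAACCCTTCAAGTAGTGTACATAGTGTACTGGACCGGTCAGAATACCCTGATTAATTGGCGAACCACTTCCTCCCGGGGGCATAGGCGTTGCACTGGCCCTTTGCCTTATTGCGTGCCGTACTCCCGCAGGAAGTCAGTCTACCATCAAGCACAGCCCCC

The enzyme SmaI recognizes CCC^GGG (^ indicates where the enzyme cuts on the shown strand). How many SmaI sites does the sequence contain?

1

CCCGGG occurs starting at position 86.
SmaI cuts at 1 site.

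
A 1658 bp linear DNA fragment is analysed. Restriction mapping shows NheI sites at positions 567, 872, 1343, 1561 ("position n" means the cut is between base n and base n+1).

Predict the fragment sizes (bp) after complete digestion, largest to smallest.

Linear molecule, 4 cuts → 5 fragments:
  567 − 0 = 567 bp
  872 − 567 = 305 bp
  1343 − 872 = 471 bp
  1561 − 1343 = 218 bp
  1658 − 1561 = 97 bp
Sorted largest to smallest: 567, 471, 305, 218, 97 bp.

567, 471, 305, 218, 97 bp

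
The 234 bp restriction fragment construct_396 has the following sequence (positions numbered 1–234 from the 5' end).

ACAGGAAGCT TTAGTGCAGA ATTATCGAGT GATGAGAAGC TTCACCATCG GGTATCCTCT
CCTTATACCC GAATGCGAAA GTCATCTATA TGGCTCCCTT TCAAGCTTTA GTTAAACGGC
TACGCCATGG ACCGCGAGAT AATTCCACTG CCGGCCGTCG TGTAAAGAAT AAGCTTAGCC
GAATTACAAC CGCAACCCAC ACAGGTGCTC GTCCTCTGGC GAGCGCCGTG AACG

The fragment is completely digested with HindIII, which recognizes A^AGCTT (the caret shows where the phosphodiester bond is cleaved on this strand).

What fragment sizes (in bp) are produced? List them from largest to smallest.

HindIII sites (AAGCTT) start at positions 6, 37, 103, 171.
HindIII cuts after the first base of each site, so after positions 6, 37, 103, 171.
Linear molecule, 4 cuts → 5 fragments:
  1–6 → 6 bp
  7–37 → 31 bp
  38–103 → 66 bp
  104–171 → 68 bp
  172–234 → 63 bp
Sorted largest to smallest: 68, 66, 63, 31, 6 bp.

68, 66, 63, 31, 6 bp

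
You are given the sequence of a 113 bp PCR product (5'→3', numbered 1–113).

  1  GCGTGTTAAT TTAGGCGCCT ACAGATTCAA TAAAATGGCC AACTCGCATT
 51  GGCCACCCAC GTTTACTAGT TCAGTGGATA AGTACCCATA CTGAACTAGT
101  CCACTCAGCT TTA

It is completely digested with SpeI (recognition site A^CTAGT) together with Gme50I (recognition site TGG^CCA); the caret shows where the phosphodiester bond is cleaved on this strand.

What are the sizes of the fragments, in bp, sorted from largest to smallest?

38, 30, 18, 14, 13 bp

SpeI sites (ACTAGT) start at positions 65, 95.
SpeI cuts after the first base of each site, so after positions 65, 95.
Gme50I sites (TGGCCA) start at positions 36, 50.
Gme50I cuts after base 3 of each site, so after positions 38, 52.
Combined cut positions: 38, 52, 65, 95.
Linear molecule, 4 cuts → 5 fragments:
  1–38 → 38 bp
  39–52 → 14 bp
  53–65 → 13 bp
  66–95 → 30 bp
  96–113 → 18 bp
Sorted largest to smallest: 38, 30, 18, 14, 13 bp.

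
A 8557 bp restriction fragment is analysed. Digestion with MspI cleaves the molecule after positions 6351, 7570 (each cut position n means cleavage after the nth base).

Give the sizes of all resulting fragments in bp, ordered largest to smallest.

Linear molecule, 2 cuts → 3 fragments:
  6351 − 0 = 6351 bp
  7570 − 6351 = 1219 bp
  8557 − 7570 = 987 bp
Sorted largest to smallest: 6351, 1219, 987 bp.

6351, 1219, 987 bp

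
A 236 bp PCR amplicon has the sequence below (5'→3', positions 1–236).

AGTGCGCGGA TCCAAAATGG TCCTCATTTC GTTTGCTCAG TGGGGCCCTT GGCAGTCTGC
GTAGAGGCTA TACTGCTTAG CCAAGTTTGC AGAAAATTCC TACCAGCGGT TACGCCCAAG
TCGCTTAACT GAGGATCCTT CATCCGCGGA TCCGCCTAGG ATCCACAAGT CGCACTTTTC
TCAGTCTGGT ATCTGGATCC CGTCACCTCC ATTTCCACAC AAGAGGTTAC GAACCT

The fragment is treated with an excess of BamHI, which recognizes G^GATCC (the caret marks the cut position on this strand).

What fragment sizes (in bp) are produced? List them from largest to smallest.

125, 41, 36, 15, 11, 8 bp

BamHI sites (GGATCC) start at positions 8, 133, 148, 159, 195.
BamHI cuts after the first base of each site, so after positions 8, 133, 148, 159, 195.
Linear molecule, 5 cuts → 6 fragments:
  1–8 → 8 bp
  9–133 → 125 bp
  134–148 → 15 bp
  149–159 → 11 bp
  160–195 → 36 bp
  196–236 → 41 bp
Sorted largest to smallest: 125, 41, 36, 15, 11, 8 bp.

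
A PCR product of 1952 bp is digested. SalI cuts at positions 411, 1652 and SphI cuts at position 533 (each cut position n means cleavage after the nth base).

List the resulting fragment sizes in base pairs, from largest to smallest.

1119, 411, 300, 122 bp

Combined cut positions (sorted): 411, 533, 1652.
Linear molecule, 3 cuts → 4 fragments:
  411 − 0 = 411 bp
  533 − 411 = 122 bp
  1652 − 533 = 1119 bp
  1952 − 1652 = 300 bp
Sorted largest to smallest: 1119, 411, 300, 122 bp.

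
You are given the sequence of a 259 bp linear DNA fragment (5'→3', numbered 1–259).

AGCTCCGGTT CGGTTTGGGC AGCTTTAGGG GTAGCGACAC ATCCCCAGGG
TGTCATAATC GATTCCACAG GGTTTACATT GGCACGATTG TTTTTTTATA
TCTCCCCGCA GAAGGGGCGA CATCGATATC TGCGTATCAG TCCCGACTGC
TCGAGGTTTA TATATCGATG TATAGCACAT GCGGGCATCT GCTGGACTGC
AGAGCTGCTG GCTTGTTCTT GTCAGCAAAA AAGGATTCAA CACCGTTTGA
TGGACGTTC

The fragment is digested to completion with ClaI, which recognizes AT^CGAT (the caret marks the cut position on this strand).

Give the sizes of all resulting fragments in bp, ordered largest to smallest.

94, 64, 59, 42 bp

ClaI sites (ATCGAT) start at positions 58, 122, 164.
ClaI cuts after base 2 of each site, so after positions 59, 123, 165.
Linear molecule, 3 cuts → 4 fragments:
  1–59 → 59 bp
  60–123 → 64 bp
  124–165 → 42 bp
  166–259 → 94 bp
Sorted largest to smallest: 94, 64, 59, 42 bp.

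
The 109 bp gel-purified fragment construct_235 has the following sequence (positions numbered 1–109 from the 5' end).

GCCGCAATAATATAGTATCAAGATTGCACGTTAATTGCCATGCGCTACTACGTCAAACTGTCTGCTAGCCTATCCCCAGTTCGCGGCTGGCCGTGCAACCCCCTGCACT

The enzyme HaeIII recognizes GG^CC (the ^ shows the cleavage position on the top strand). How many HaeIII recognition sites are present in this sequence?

GGCC occurs starting at position 89.
HaeIII cuts at 1 site.

1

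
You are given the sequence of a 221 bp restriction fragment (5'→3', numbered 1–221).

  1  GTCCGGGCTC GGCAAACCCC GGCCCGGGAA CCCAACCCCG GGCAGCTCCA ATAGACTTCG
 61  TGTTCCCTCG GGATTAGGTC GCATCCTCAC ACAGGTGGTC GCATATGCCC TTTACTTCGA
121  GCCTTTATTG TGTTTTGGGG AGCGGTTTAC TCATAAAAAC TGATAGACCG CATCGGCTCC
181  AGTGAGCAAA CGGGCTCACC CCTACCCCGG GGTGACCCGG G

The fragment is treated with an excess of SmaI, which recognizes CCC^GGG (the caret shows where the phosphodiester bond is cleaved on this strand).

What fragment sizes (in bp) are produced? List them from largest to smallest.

169, 25, 14, 10, 3 bp

SmaI sites (CCCGGG) start at positions 23, 37, 206, 216.
SmaI cuts after base 3 of each site, so after positions 25, 39, 208, 218.
Linear molecule, 4 cuts → 5 fragments:
  1–25 → 25 bp
  26–39 → 14 bp
  40–208 → 169 bp
  209–218 → 10 bp
  219–221 → 3 bp
Sorted largest to smallest: 169, 25, 14, 10, 3 bp.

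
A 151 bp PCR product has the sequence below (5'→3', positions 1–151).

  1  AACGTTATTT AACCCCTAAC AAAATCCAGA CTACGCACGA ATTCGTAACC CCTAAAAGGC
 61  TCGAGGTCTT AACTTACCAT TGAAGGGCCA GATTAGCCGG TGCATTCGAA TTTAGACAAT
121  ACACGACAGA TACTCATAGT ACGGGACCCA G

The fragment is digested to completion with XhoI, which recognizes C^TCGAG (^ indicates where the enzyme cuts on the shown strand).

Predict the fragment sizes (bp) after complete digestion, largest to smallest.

The XhoI site (CTCGAG) starts at position 60.
XhoI cuts after the first base of each site, so after position 60.
Linear molecule, 1 cut → 2 fragments:
  1–60 → 60 bp
  61–151 → 91 bp
Sorted largest to smallest: 91, 60 bp.

91, 60 bp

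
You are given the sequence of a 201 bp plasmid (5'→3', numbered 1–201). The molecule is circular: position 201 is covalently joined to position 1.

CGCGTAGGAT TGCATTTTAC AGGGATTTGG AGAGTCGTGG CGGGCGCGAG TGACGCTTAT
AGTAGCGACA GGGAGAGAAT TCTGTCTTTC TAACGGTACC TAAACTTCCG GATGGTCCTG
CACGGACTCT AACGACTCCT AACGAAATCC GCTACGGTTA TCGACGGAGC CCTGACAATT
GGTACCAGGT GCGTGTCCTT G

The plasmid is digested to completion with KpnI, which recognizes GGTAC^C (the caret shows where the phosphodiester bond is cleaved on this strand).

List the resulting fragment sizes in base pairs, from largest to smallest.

115, 86 bp

KpnI sites (GGTACC) start at positions 95, 181.
KpnI cuts after base 5 of each site (before the last base), so after positions 99, 185.
Circular molecule, 2 cuts → 2 fragments:
  100–185 → 86 bp
  186–201 then 1–99 → 16 + 99 = 115 bp
Sorted largest to smallest: 115, 86 bp.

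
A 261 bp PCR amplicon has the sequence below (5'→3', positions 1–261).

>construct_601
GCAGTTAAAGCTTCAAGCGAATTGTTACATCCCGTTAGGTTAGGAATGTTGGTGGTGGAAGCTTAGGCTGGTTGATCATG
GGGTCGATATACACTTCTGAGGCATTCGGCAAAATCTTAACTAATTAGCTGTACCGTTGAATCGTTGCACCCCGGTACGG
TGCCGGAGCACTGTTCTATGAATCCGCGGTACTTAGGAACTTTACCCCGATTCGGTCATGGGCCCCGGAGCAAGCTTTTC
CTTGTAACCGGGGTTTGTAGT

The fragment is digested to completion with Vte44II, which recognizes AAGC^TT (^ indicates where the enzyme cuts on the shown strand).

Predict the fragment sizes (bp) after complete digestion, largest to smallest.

Vte44II sites (AAGCTT) start at positions 8, 59, 232.
Vte44II cuts after base 4 of each site, so after positions 11, 62, 235.
Linear molecule, 3 cuts → 4 fragments:
  1–11 → 11 bp
  12–62 → 51 bp
  63–235 → 173 bp
  236–261 → 26 bp
Sorted largest to smallest: 173, 51, 26, 11 bp.

173, 51, 26, 11 bp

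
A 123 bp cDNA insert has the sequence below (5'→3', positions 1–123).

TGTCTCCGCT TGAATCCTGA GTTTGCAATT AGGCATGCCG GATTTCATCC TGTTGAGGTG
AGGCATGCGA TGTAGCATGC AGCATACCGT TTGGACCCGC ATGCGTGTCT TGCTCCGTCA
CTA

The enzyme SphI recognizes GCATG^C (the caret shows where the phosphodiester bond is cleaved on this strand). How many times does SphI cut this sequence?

4

GCATGC occurs starting at positions 33, 63, 75, 99.
SphI cuts at 4 sites.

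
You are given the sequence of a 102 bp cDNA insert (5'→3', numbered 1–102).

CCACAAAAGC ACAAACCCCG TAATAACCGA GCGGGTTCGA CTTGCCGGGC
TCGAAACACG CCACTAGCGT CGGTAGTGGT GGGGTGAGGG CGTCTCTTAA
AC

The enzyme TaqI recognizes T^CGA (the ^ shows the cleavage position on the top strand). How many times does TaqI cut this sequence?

TCGA occurs starting at positions 37, 51.
TaqI cuts at 2 sites.

2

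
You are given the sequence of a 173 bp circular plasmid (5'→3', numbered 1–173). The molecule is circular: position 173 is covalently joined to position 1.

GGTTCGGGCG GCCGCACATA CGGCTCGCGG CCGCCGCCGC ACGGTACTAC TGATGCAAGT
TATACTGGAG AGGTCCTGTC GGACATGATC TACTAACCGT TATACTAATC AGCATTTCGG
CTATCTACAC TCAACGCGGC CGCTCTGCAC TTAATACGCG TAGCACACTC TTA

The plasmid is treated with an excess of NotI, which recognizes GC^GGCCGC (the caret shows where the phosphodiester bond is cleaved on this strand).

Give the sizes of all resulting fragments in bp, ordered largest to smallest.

109, 45, 19 bp

NotI sites (GCGGCCGC) start at positions 8, 27, 136.
NotI cuts after base 2 of each site, so after positions 9, 28, 137.
Circular molecule, 3 cuts → 3 fragments:
  10–28 → 19 bp
  29–137 → 109 bp
  138–173 then 1–9 → 36 + 9 = 45 bp
Sorted largest to smallest: 109, 45, 19 bp.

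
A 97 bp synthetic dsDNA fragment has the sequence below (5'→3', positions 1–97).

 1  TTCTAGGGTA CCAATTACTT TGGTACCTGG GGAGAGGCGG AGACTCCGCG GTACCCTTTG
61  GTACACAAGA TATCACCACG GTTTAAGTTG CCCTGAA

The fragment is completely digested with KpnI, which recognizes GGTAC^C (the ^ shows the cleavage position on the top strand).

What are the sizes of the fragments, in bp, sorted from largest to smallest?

KpnI sites (GGTACC) start at positions 7, 22, 50.
KpnI cuts after base 5 of each site (before the last base), so after positions 11, 26, 54.
Linear molecule, 3 cuts → 4 fragments:
  1–11 → 11 bp
  12–26 → 15 bp
  27–54 → 28 bp
  55–97 → 43 bp
Sorted largest to smallest: 43, 28, 15, 11 bp.

43, 28, 15, 11 bp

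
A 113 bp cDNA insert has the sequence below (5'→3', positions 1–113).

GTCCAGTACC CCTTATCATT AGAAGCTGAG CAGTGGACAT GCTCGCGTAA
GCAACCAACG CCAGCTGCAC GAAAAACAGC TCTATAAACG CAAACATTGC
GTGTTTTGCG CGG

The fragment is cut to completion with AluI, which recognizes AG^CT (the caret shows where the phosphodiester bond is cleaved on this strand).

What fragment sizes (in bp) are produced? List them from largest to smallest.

39, 34, 25, 15 bp

AluI sites (AGCT) start at positions 24, 63, 78.
AluI cuts after base 2 of each site, so after positions 25, 64, 79.
Linear molecule, 3 cuts → 4 fragments:
  1–25 → 25 bp
  26–64 → 39 bp
  65–79 → 15 bp
  80–113 → 34 bp
Sorted largest to smallest: 39, 34, 25, 15 bp.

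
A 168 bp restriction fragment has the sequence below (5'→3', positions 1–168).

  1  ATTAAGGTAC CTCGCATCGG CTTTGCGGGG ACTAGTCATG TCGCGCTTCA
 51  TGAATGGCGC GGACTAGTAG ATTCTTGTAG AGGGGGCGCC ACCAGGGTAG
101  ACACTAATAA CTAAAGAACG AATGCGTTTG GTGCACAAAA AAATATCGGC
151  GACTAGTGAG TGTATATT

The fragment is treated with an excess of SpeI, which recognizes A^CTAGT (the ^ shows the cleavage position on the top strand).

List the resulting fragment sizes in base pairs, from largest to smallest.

89, 32, 31, 16 bp

SpeI sites (ACTAGT) start at positions 31, 63, 152.
SpeI cuts after the first base of each site, so after positions 31, 63, 152.
Linear molecule, 3 cuts → 4 fragments:
  1–31 → 31 bp
  32–63 → 32 bp
  64–152 → 89 bp
  153–168 → 16 bp
Sorted largest to smallest: 89, 32, 31, 16 bp.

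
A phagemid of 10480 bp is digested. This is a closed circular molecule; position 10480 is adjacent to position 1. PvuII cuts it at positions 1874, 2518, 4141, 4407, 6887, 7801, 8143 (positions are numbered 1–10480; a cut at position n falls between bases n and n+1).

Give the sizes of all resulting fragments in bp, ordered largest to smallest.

Circular molecule, 7 cuts → 7 fragments:
  2518 − 1874 = 644 bp
  4141 − 2518 = 1623 bp
  4407 − 4141 = 266 bp
  6887 − 4407 = 2480 bp
  7801 − 6887 = 914 bp
  8143 − 7801 = 342 bp
  wrap: 10480 − 8143 + 1874 = 4211 bp
Sorted largest to smallest: 4211, 2480, 1623, 914, 644, 342, 266 bp.

4211, 2480, 1623, 914, 644, 342, 266 bp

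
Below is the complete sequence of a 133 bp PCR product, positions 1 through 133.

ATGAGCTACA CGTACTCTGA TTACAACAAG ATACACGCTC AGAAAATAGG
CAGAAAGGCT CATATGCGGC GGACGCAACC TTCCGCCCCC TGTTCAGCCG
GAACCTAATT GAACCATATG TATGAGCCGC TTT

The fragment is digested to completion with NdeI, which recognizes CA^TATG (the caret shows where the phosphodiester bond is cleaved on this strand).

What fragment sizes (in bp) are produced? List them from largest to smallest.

NdeI sites (CATATG) start at positions 61, 115.
NdeI cuts after base 2 of each site, so after positions 62, 116.
Linear molecule, 2 cuts → 3 fragments:
  1–62 → 62 bp
  63–116 → 54 bp
  117–133 → 17 bp
Sorted largest to smallest: 62, 54, 17 bp.

62, 54, 17 bp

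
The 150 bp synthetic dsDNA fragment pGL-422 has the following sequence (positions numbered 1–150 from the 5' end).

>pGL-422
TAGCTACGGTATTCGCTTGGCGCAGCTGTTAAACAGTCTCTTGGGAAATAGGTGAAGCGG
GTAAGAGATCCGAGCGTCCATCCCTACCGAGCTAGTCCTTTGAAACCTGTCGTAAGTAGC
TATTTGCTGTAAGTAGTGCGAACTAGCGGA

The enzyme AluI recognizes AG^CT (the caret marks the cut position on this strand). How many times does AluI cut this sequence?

AGCT occurs starting at positions 2, 24, 90, 118.
AluI cuts at 4 sites.

4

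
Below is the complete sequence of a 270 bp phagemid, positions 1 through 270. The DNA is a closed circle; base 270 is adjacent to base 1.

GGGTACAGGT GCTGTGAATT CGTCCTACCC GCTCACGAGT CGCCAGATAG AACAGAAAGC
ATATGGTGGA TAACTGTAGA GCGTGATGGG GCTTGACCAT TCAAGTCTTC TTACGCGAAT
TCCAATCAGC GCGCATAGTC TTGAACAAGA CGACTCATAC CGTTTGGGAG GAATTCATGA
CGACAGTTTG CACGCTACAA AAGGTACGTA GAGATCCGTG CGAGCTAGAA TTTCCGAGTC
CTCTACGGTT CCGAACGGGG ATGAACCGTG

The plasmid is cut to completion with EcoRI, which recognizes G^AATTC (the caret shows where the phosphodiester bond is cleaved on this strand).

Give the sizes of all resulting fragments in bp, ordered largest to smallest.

115, 101, 54 bp

EcoRI sites (GAATTC) start at positions 16, 117, 171.
EcoRI cuts after the first base of each site, so after positions 16, 117, 171.
Circular molecule, 3 cuts → 3 fragments:
  17–117 → 101 bp
  118–171 → 54 bp
  172–270 then 1–16 → 99 + 16 = 115 bp
Sorted largest to smallest: 115, 101, 54 bp.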